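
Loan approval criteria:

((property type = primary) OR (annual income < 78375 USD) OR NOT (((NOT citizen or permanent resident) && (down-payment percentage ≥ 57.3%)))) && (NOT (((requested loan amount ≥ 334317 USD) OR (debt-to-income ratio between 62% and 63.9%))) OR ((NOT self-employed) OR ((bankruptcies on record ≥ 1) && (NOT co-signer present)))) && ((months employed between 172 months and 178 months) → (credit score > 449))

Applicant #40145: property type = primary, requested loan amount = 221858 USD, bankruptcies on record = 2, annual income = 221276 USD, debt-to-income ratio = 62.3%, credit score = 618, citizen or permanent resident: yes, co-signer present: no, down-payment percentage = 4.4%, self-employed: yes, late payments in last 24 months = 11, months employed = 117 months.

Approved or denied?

Atomic conditions:
  property type = primary: primary == primary is true
  annual income < 78375 USD: 221276 < 78375 is false
  NOT citizen or permanent resident: yes → false
  down-payment percentage ≥ 57.3%: 4.4 ≥ 57.3 is false
  requested loan amount ≥ 334317 USD: 221858 ≥ 334317 is false
  debt-to-income ratio between 62% and 63.9%: 62.3 in [62, 63.9] is true
  NOT self-employed: yes → false
  bankruptcies on record ≥ 1: 2 ≥ 1 is true
  NOT co-signer present: no → true
  months employed between 172 months and 178 months: 117 in [172, 178] is false
  credit score > 449: 618 > 449 is true
Combine:
[1.3.1] false AND false = false
[1.3] NOT false = true
[1] true OR false OR true = true
[2.1.1] false OR true = true
[2.1] NOT true = false
[2.2.2] true AND true = true
[2.2] false OR true = true
[2] false OR true = true
[3] false → true (antecedent false ⇒ implication holds) = true
[root] true AND true AND true = true
Overall: true → approved

Approved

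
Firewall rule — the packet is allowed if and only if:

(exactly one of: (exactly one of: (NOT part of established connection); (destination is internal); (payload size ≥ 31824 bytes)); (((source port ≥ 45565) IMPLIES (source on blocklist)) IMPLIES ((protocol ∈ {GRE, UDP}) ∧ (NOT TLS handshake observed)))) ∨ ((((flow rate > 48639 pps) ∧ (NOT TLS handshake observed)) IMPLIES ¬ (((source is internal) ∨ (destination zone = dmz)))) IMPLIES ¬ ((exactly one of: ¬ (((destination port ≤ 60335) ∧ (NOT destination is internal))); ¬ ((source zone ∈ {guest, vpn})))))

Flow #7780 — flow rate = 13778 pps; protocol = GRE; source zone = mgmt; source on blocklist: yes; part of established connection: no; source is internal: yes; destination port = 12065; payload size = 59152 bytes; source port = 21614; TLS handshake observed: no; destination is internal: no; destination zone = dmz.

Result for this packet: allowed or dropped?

Allowed

Atomic conditions:
  NOT part of established connection: no → true
  destination is internal: no → false
  payload size ≥ 31824 bytes: 59152 ≥ 31824 is true
  source port ≥ 45565: 21614 ≥ 45565 is false
  source on blocklist: yes → true
  protocol ∈ {GRE, UDP}: GRE is in the set → true
  NOT TLS handshake observed: no → true
  flow rate > 48639 pps: 13778 > 48639 is false
  source is internal: yes → true
  destination zone = dmz: dmz == dmz is true
  destination port ≤ 60335: 12065 ≤ 60335 is true
  NOT destination is internal: no → true
  source zone ∈ {guest, vpn}: mgmt is not in the set → false
Combine:
[1.1] exactly-one(true, false, true) = false
[1.2.1] false → true (antecedent false ⇒ implication holds) = true
[1.2.2] true AND true = true
[1.2] true → true = true
[1] exactly-one(false, true) = true
[2.1.1] false AND true = false
[2.1.2.1] true OR true = true
[2.1.2] NOT true = false
[2.1] false → false (antecedent false ⇒ implication holds) = true
[2.2.1.1.1] true AND true = true
[2.2.1.1] NOT true = false
[2.2.1.2] NOT false = true
[2.2.1] exactly-one(false, true) = true
[2.2] NOT true = false
[2] true → false = false
[root] true OR false = true
Overall: true → allowed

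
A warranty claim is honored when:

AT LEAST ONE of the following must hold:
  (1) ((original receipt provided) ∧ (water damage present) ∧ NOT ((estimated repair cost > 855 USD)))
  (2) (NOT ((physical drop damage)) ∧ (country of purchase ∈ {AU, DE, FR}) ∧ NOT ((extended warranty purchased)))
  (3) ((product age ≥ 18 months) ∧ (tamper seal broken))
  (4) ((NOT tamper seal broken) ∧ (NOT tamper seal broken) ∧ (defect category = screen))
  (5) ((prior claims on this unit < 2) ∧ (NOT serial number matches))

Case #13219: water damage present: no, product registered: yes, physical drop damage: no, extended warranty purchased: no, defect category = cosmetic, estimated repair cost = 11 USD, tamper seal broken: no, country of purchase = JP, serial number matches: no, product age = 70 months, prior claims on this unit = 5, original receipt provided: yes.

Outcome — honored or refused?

Atomic conditions:
  original receipt provided: yes → true
  water damage present: no → false
  estimated repair cost > 855 USD: 11 > 855 is false
  physical drop damage: no → false
  country of purchase ∈ {AU, DE, FR}: JP is not in the set → false
  extended warranty purchased: no → false
  product age ≥ 18 months: 70 ≥ 18 is true
  tamper seal broken: no → false
  NOT tamper seal broken: no → true
  defect category = screen: cosmetic == screen is false
  prior claims on this unit < 2: 5 < 2 is false
  NOT serial number matches: no → true
Combine:
[1.3] NOT false = true
[1] true AND false AND true = false
[2.1] NOT false = true
[2.3] NOT false = true
[2] true AND false AND true = false
[3] true AND false = false
[4] true AND true AND false = false
[5] false AND true = false
[root] false OR false OR false OR false OR false = false
Overall: false → refused

Refused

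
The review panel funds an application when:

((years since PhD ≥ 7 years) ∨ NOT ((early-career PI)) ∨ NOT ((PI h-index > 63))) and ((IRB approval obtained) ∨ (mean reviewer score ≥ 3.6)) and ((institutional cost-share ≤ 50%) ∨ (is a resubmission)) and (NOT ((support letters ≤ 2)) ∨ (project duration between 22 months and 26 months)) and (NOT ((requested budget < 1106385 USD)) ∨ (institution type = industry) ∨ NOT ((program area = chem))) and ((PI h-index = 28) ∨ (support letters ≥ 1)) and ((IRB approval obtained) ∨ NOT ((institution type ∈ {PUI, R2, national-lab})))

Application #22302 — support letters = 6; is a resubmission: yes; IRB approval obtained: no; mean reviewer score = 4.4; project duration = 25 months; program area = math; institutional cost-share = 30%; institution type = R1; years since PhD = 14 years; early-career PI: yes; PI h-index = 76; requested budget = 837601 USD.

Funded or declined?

Funded

Atomic conditions:
  years since PhD ≥ 7 years: 14 ≥ 7 is true
  early-career PI: yes → true
  PI h-index > 63: 76 > 63 is true
  IRB approval obtained: no → false
  mean reviewer score ≥ 3.6: 4.4 ≥ 3.6 is true
  institutional cost-share ≤ 50%: 30 ≤ 50 is true
  is a resubmission: yes → true
  support letters ≤ 2: 6 ≤ 2 is false
  project duration between 22 months and 26 months: 25 in [22, 26] is true
  requested budget < 1106385 USD: 837601 < 1106385 is true
  institution type = industry: R1 == industry is false
  program area = chem: math == chem is false
  PI h-index = 28: 76 == 28 is false
  support letters ≥ 1: 6 ≥ 1 is true
  institution type ∈ {PUI, R2, national-lab}: R1 is not in the set → false
Combine:
[1.2] NOT true = false
[1.3] NOT true = false
[1] true OR false OR false = true
[2] false OR true = true
[3] true OR true = true
[4.1] NOT false = true
[4] true OR true = true
[5.1] NOT true = false
[5.3] NOT false = true
[5] false OR false OR true = true
[6] false OR true = true
[7.2] NOT false = true
[7] false OR true = true
[root] true AND true AND true AND true AND true AND true AND true = true
Overall: true → funded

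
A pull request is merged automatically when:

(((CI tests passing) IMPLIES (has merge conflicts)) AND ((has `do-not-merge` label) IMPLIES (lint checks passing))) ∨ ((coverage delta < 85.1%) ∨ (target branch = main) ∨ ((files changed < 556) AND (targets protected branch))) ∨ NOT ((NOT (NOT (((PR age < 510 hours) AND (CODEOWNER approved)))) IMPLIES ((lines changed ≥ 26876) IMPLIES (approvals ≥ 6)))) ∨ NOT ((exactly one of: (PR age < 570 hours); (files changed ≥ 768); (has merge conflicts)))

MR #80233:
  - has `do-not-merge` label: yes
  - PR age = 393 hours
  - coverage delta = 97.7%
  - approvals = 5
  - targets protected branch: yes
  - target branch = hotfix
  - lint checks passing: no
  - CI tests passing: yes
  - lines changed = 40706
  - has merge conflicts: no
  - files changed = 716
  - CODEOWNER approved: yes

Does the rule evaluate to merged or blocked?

Merged

Atomic conditions:
  CI tests passing: yes → true
  has merge conflicts: no → false
  has `do-not-merge` label: yes → true
  lint checks passing: no → false
  coverage delta < 85.1%: 97.7 < 85.1 is false
  target branch = main: hotfix == main is false
  files changed < 556: 716 < 556 is false
  targets protected branch: yes → true
  PR age < 510 hours: 393 < 510 is true
  CODEOWNER approved: yes → true
  lines changed ≥ 26876: 40706 ≥ 26876 is true
  approvals ≥ 6: 5 ≥ 6 is false
  PR age < 570 hours: 393 < 570 is true
  files changed ≥ 768: 716 ≥ 768 is false
Combine:
[1.1] true → false = false
[1.2] true → false = false
[1] false AND false = false
[2.3] false AND true = false
[2] false OR false OR false = false
[3.1.1.1.1] true AND true = true
[3.1.1.1] NOT true = false
[3.1.1] NOT false = true
[3.1.2] true → false = false
[3.1] true → false = false
[3] NOT false = true
[4.1] exactly-one(true, false, false) = true
[4] NOT true = false
[root] false OR false OR true OR false = true
Overall: true → merged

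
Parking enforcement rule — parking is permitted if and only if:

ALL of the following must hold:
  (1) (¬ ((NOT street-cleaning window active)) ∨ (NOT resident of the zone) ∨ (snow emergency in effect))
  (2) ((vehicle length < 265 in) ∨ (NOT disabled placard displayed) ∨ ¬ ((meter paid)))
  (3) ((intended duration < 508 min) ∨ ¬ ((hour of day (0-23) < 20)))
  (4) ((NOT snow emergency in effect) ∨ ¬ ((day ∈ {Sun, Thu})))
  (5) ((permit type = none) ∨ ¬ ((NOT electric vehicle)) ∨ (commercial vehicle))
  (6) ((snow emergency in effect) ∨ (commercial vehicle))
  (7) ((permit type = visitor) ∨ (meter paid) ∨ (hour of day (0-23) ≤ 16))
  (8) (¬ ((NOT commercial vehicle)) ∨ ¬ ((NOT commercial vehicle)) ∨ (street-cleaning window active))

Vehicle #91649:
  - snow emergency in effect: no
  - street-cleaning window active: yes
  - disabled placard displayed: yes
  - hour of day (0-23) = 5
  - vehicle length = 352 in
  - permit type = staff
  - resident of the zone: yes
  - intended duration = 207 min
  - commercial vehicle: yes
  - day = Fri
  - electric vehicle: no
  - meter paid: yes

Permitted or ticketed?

Ticketed

Atomic conditions:
  NOT street-cleaning window active: yes → false
  NOT resident of the zone: yes → false
  snow emergency in effect: no → false
  vehicle length < 265 in: 352 < 265 is false
  NOT disabled placard displayed: yes → false
  meter paid: yes → true
  intended duration < 508 min: 207 < 508 is true
  hour of day (0-23) < 20: 5 < 20 is true
  NOT snow emergency in effect: no → true
  day ∈ {Sun, Thu}: Fri is not in the set → false
  permit type = none: staff == none is false
  NOT electric vehicle: no → true
  commercial vehicle: yes → true
  permit type = visitor: staff == visitor is false
  hour of day (0-23) ≤ 16: 5 ≤ 16 is true
  NOT commercial vehicle: yes → false
  street-cleaning window active: yes → true
Combine:
[1.1] NOT false = true
[1] true OR false OR false = true
[2.3] NOT true = false
[2] false OR false OR false = false
[3.2] NOT true = false
[3] true OR false = true
[4.2] NOT false = true
[4] true OR true = true
[5.2] NOT true = false
[5] false OR false OR true = true
[6] false OR true = true
[7] false OR true OR true = true
[8.1] NOT false = true
[8.2] NOT false = true
[8] true OR true OR true = true
[root] true AND false AND true AND true AND true AND true AND true AND true = false
Overall: false → ticketed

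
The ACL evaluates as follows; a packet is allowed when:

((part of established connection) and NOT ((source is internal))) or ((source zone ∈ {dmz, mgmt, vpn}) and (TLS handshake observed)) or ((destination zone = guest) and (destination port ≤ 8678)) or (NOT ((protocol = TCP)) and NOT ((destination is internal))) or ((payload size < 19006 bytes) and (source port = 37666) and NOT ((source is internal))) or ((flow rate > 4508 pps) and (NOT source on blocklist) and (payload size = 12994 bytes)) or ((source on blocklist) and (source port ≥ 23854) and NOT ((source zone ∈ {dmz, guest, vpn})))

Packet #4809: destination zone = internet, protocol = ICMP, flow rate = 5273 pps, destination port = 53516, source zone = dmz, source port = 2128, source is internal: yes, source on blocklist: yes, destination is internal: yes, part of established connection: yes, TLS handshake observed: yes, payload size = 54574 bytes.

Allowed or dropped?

Atomic conditions:
  part of established connection: yes → true
  source is internal: yes → true
  source zone ∈ {dmz, mgmt, vpn}: dmz is in the set → true
  TLS handshake observed: yes → true
  destination zone = guest: internet == guest is false
  destination port ≤ 8678: 53516 ≤ 8678 is false
  protocol = TCP: ICMP == TCP is false
  destination is internal: yes → true
  payload size < 19006 bytes: 54574 < 19006 is false
  source port = 37666: 2128 == 37666 is false
  flow rate > 4508 pps: 5273 > 4508 is true
  NOT source on blocklist: yes → false
  payload size = 12994 bytes: 54574 == 12994 is false
  source on blocklist: yes → true
  source port ≥ 23854: 2128 ≥ 23854 is false
  source zone ∈ {dmz, guest, vpn}: dmz is in the set → true
Combine:
[1.2] NOT true = false
[1] true AND false = false
[2] true AND true = true
[3] false AND false = false
[4.1] NOT false = true
[4.2] NOT true = false
[4] true AND false = false
[5.3] NOT true = false
[5] false AND false AND false = false
[6] true AND false AND false = false
[7.3] NOT true = false
[7] true AND false AND false = false
[root] false OR true OR false OR false OR false OR false OR false = true
Overall: true → allowed

Allowed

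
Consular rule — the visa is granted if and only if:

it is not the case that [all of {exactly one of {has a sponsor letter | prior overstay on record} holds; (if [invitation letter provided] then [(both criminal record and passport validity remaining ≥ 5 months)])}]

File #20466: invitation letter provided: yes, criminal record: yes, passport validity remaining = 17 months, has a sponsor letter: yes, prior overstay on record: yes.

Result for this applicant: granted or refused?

Atomic conditions:
  has a sponsor letter: yes → true
  prior overstay on record: yes → true
  invitation letter provided: yes → true
  criminal record: yes → true
  passport validity remaining ≥ 5 months: 17 ≥ 5 is true
Combine:
[1.1] exactly-one(true, true) = false
[1.2.2] true AND true = true
[1.2] true → true = true
[1] false AND true = false
[root] NOT false = true
Overall: true → granted

Granted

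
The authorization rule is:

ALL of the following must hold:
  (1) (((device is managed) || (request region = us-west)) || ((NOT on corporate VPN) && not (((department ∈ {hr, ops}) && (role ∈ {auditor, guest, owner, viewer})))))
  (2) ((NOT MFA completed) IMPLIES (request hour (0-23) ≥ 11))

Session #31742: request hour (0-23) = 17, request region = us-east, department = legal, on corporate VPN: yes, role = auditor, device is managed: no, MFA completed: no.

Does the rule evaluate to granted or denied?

Denied

Atomic conditions:
  device is managed: no → false
  request region = us-west: us-east == us-west is false
  NOT on corporate VPN: yes → false
  department ∈ {hr, ops}: legal is not in the set → false
  role ∈ {auditor, guest, owner, viewer}: auditor is in the set → true
  NOT MFA completed: no → true
  request hour (0-23) ≥ 11: 17 ≥ 11 is true
Combine:
[1.1] false OR false = false
[1.2.2.1] false AND true = false
[1.2.2] NOT false = true
[1.2] false AND true = false
[1] false OR false = false
[2] true → true = true
[root] false AND true = false
Overall: false → denied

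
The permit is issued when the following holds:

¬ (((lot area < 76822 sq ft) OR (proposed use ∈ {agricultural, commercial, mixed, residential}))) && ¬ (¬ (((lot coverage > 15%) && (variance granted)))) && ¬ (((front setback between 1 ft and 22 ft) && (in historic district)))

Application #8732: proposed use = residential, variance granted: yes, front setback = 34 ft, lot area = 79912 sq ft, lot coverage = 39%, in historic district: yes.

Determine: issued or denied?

Denied

Atomic conditions:
  lot area < 76822 sq ft: 79912 < 76822 is false
  proposed use ∈ {agricultural, commercial, mixed, residential}: residential is in the set → true
  lot coverage > 15%: 39 > 15 is true
  variance granted: yes → true
  front setback between 1 ft and 22 ft: 34 in [1, 22] is false
  in historic district: yes → true
Combine:
[1.1] false OR true = true
[1] NOT true = false
[2.1.1] true AND true = true
[2.1] NOT true = false
[2] NOT false = true
[3.1] false AND true = false
[3] NOT false = true
[root] false AND true AND true = false
Overall: false → denied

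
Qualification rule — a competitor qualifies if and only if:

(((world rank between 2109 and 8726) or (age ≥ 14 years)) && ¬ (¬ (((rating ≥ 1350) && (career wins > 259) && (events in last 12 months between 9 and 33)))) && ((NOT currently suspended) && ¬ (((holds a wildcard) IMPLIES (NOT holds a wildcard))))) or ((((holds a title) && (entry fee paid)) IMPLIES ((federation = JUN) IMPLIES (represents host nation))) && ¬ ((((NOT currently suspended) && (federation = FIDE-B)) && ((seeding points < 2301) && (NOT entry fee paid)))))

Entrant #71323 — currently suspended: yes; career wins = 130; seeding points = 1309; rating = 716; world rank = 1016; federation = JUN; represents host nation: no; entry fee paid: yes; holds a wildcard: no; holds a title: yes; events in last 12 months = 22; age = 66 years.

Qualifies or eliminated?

Eliminated

Atomic conditions:
  world rank between 2109 and 8726: 1016 in [2109, 8726] is false
  age ≥ 14 years: 66 ≥ 14 is true
  rating ≥ 1350: 716 ≥ 1350 is false
  career wins > 259: 130 > 259 is false
  events in last 12 months between 9 and 33: 22 in [9, 33] is true
  NOT currently suspended: yes → false
  holds a wildcard: no → false
  NOT holds a wildcard: no → true
  holds a title: yes → true
  entry fee paid: yes → true
  federation = JUN: JUN == JUN is true
  represents host nation: no → false
  federation = FIDE-B: JUN == FIDE-B is false
  seeding points < 2301: 1309 < 2301 is true
  NOT entry fee paid: yes → false
Combine:
[1.1] false OR true = true
[1.2.1.1] false AND false AND true = false
[1.2.1] NOT false = true
[1.2] NOT true = false
[1.3.2.1] false → true (antecedent false ⇒ implication holds) = true
[1.3.2] NOT true = false
[1.3] false AND false = false
[1] true AND false AND false = false
[2.1.1] true AND true = true
[2.1.2] true → false = false
[2.1] true → false = false
[2.2.1.1] false AND false = false
[2.2.1.2] true AND false = false
[2.2.1] false AND false = false
[2.2] NOT false = true
[2] false AND true = false
[root] false OR false = false
Overall: false → eliminated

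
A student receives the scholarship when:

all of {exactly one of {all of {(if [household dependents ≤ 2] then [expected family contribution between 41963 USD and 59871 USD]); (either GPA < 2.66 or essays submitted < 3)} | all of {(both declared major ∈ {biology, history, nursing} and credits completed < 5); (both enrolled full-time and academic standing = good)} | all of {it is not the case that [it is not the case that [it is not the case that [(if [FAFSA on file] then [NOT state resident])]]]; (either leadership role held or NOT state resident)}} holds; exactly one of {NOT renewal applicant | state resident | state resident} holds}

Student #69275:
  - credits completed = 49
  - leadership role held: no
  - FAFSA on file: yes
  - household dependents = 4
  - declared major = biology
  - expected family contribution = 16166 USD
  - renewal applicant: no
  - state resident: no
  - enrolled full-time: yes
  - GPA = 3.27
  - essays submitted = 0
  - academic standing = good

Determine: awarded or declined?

Atomic conditions:
  household dependents ≤ 2: 4 ≤ 2 is false
  expected family contribution between 41963 USD and 59871 USD: 16166 in [41963, 59871] is false
  GPA < 2.66: 3.27 < 2.66 is false
  essays submitted < 3: 0 < 3 is true
  declared major ∈ {biology, history, nursing}: biology is in the set → true
  credits completed < 5: 49 < 5 is false
  enrolled full-time: yes → true
  academic standing = good: good == good is true
  FAFSA on file: yes → true
  NOT state resident: no → true
  leadership role held: no → false
  NOT renewal applicant: no → true
  state resident: no → false
Combine:
[1.1.1] false → false (antecedent false ⇒ implication holds) = true
[1.1.2] false OR true = true
[1.1] true AND true = true
[1.2.1] true AND false = false
[1.2.2] true AND true = true
[1.2] false AND true = false
[1.3.1.1.1.1] true → true = true
[1.3.1.1.1] NOT true = false
[1.3.1.1] NOT false = true
[1.3.1] NOT true = false
[1.3.2] false OR true = true
[1.3] false AND true = false
[1] exactly-one(true, false, false) = true
[2] exactly-one(true, false, false) = true
[root] true AND true = true
Overall: true → awarded

Awarded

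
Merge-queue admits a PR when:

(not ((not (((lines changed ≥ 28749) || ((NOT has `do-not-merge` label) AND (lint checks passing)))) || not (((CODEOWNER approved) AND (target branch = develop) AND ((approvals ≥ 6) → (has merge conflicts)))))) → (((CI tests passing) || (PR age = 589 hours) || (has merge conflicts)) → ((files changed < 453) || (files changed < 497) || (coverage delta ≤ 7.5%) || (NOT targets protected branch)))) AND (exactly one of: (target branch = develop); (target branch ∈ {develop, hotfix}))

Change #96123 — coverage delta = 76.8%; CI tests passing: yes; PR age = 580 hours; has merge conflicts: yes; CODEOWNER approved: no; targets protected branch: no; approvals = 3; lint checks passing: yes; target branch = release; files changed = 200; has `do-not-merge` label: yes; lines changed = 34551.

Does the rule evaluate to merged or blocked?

Blocked

Atomic conditions:
  lines changed ≥ 28749: 34551 ≥ 28749 is true
  NOT has `do-not-merge` label: yes → false
  lint checks passing: yes → true
  CODEOWNER approved: no → false
  target branch = develop: release == develop is false
  approvals ≥ 6: 3 ≥ 6 is false
  has merge conflicts: yes → true
  CI tests passing: yes → true
  PR age = 589 hours: 580 == 589 is false
  files changed < 453: 200 < 453 is true
  files changed < 497: 200 < 497 is true
  coverage delta ≤ 7.5%: 76.8 ≤ 7.5 is false
  NOT targets protected branch: no → true
  target branch ∈ {develop, hotfix}: release is not in the set → false
Combine:
[1.1.1.1.1.2] false AND true = false
[1.1.1.1.1] true OR false = true
[1.1.1.1] NOT true = false
[1.1.1.2.1.3] false → true (antecedent false ⇒ implication holds) = true
[1.1.1.2.1] false AND false AND true = false
[1.1.1.2] NOT false = true
[1.1.1] false OR true = true
[1.1] NOT true = false
[1.2.1] true OR false OR true = true
[1.2.2] true OR true OR false OR true = true
[1.2] true → true = true
[1] false → true (antecedent false ⇒ implication holds) = true
[2] exactly-one(false, false) = false
[root] true AND false = false
Overall: false → blocked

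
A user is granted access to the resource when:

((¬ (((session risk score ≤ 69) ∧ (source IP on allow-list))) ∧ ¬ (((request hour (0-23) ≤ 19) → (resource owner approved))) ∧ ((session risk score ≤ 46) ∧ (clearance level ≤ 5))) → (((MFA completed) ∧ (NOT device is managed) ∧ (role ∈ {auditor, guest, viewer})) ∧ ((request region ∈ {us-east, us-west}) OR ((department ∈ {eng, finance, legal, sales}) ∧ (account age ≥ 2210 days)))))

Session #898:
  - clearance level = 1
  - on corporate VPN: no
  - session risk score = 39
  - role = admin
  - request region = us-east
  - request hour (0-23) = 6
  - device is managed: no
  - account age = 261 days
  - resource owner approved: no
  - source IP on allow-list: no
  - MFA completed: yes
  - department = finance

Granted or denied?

Denied

Atomic conditions:
  session risk score ≤ 69: 39 ≤ 69 is true
  source IP on allow-list: no → false
  request hour (0-23) ≤ 19: 6 ≤ 19 is true
  resource owner approved: no → false
  session risk score ≤ 46: 39 ≤ 46 is true
  clearance level ≤ 5: 1 ≤ 5 is true
  MFA completed: yes → true
  NOT device is managed: no → true
  role ∈ {auditor, guest, viewer}: admin is not in the set → false
  request region ∈ {us-east, us-west}: us-east is in the set → true
  department ∈ {eng, finance, legal, sales}: finance is in the set → true
  account age ≥ 2210 days: 261 ≥ 2210 is false
Combine:
[1.1.1] true AND false = false
[1.1] NOT false = true
[1.2.1] true → false = false
[1.2] NOT false = true
[1.3] true AND true = true
[1] true AND true AND true = true
[2.1] true AND true AND false = false
[2.2.2] true AND false = false
[2.2] true OR false = true
[2] false AND true = false
[root] true → false = false
Overall: false → denied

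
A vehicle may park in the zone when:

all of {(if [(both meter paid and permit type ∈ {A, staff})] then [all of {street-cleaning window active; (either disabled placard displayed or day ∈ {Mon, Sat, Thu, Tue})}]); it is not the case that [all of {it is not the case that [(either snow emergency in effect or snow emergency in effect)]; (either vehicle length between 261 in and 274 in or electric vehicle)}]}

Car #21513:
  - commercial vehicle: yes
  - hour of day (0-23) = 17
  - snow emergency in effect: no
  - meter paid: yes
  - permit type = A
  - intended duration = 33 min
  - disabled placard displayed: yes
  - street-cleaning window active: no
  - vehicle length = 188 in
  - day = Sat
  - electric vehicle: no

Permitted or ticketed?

Ticketed

Atomic conditions:
  meter paid: yes → true
  permit type ∈ {A, staff}: A is in the set → true
  street-cleaning window active: no → false
  disabled placard displayed: yes → true
  day ∈ {Mon, Sat, Thu, Tue}: Sat is in the set → true
  snow emergency in effect: no → false
  vehicle length between 261 in and 274 in: 188 in [261, 274] is false
  electric vehicle: no → false
Combine:
[1.1] true AND true = true
[1.2.2] true OR true = true
[1.2] false AND true = false
[1] true → false = false
[2.1.1.1] false OR false = false
[2.1.1] NOT false = true
[2.1.2] false OR false = false
[2.1] true AND false = false
[2] NOT false = true
[root] false AND true = false
Overall: false → ticketed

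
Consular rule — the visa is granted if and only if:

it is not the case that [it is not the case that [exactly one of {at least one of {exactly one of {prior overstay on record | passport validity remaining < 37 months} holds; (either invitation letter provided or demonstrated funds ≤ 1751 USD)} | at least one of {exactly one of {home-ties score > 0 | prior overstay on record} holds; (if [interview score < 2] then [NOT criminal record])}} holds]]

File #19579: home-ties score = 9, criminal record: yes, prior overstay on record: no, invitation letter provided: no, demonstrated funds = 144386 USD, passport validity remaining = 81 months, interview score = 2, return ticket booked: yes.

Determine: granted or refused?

Granted

Atomic conditions:
  prior overstay on record: no → false
  passport validity remaining < 37 months: 81 < 37 is false
  invitation letter provided: no → false
  demonstrated funds ≤ 1751 USD: 144386 ≤ 1751 is false
  home-ties score > 0: 9 > 0 is true
  interview score < 2: 2 < 2 is false
  NOT criminal record: yes → false
Combine:
[1.1.1.1] exactly-one(false, false) = false
[1.1.1.2] false OR false = false
[1.1.1] false OR false = false
[1.1.2.1] exactly-one(true, false) = true
[1.1.2.2] false → false (antecedent false ⇒ implication holds) = true
[1.1.2] true OR true = true
[1.1] exactly-one(false, true) = true
[1] NOT true = false
[root] NOT false = true
Overall: true → granted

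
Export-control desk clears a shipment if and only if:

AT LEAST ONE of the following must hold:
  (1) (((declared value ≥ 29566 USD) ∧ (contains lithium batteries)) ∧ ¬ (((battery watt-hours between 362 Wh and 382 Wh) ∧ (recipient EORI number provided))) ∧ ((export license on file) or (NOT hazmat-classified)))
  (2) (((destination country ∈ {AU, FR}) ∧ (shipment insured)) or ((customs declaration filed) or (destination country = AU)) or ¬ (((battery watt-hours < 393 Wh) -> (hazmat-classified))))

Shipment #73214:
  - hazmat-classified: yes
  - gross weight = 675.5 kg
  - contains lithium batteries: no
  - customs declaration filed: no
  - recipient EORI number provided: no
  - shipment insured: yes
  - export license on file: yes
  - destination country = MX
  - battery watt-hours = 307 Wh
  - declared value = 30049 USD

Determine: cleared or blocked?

Atomic conditions:
  declared value ≥ 29566 USD: 30049 ≥ 29566 is true
  contains lithium batteries: no → false
  battery watt-hours between 362 Wh and 382 Wh: 307 in [362, 382] is false
  recipient EORI number provided: no → false
  export license on file: yes → true
  NOT hazmat-classified: yes → false
  destination country ∈ {AU, FR}: MX is not in the set → false
  shipment insured: yes → true
  customs declaration filed: no → false
  destination country = AU: MX == AU is false
  battery watt-hours < 393 Wh: 307 < 393 is true
  hazmat-classified: yes → true
Combine:
[1.1] true AND false = false
[1.2.1] false AND false = false
[1.2] NOT false = true
[1.3] true OR false = true
[1] false AND true AND true = false
[2.1] false AND true = false
[2.2] false OR false = false
[2.3.1] true → true = true
[2.3] NOT true = false
[2] false OR false OR false = false
[root] false OR false = false
Overall: false → blocked

Blocked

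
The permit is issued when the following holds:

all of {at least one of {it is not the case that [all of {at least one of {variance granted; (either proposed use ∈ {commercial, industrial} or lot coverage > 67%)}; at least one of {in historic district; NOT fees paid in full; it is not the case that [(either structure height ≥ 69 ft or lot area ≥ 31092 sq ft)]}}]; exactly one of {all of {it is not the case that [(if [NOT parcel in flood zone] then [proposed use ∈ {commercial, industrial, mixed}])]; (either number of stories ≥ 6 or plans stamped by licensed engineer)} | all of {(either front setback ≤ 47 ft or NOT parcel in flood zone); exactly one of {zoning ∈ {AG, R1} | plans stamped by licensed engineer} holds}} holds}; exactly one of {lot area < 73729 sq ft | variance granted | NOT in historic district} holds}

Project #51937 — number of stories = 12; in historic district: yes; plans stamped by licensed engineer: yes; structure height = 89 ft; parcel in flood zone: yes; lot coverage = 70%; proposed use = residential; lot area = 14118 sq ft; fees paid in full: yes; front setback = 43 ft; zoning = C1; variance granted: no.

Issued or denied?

Atomic conditions:
  variance granted: no → false
  proposed use ∈ {commercial, industrial}: residential is not in the set → false
  lot coverage > 67%: 70 > 67 is true
  in historic district: yes → true
  NOT fees paid in full: yes → false
  structure height ≥ 69 ft: 89 ≥ 69 is true
  lot area ≥ 31092 sq ft: 14118 ≥ 31092 is false
  NOT parcel in flood zone: yes → false
  proposed use ∈ {commercial, industrial, mixed}: residential is not in the set → false
  number of stories ≥ 6: 12 ≥ 6 is true
  plans stamped by licensed engineer: yes → true
  front setback ≤ 47 ft: 43 ≤ 47 is true
  zoning ∈ {AG, R1}: C1 is not in the set → false
  lot area < 73729 sq ft: 14118 < 73729 is true
  NOT in historic district: yes → false
Combine:
[1.1.1.1.2] false OR true = true
[1.1.1.1] false OR true = true
[1.1.1.2.3.1] true OR false = true
[1.1.1.2.3] NOT true = false
[1.1.1.2] true OR false OR false = true
[1.1.1] true AND true = true
[1.1] NOT true = false
[1.2.1.1.1] false → false (antecedent false ⇒ implication holds) = true
[1.2.1.1] NOT true = false
[1.2.1.2] true OR true = true
[1.2.1] false AND true = false
[1.2.2.1] true OR false = true
[1.2.2.2] exactly-one(false, true) = true
[1.2.2] true AND true = true
[1.2] exactly-one(false, true) = true
[1] false OR true = true
[2] exactly-one(true, false, false) = true
[root] true AND true = true
Overall: true → issued

Issued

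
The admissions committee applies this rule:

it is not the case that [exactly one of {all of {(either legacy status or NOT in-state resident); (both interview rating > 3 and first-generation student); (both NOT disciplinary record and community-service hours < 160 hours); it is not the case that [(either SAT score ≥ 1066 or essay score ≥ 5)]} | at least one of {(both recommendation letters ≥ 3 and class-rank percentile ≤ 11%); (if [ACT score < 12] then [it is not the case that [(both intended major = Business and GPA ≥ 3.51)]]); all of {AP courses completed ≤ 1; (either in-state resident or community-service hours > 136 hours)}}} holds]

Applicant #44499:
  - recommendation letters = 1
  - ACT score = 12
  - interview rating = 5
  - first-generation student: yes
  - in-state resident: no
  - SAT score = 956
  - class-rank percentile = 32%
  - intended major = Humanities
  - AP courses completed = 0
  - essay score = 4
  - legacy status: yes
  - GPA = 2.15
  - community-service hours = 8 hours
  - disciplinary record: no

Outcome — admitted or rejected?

Atomic conditions:
  legacy status: yes → true
  NOT in-state resident: no → true
  interview rating > 3: 5 > 3 is true
  first-generation student: yes → true
  NOT disciplinary record: no → true
  community-service hours < 160 hours: 8 < 160 is true
  SAT score ≥ 1066: 956 ≥ 1066 is false
  essay score ≥ 5: 4 ≥ 5 is false
  recommendation letters ≥ 3: 1 ≥ 3 is false
  class-rank percentile ≤ 11%: 32 ≤ 11 is false
  ACT score < 12: 12 < 12 is false
  intended major = Business: Humanities == Business is false
  GPA ≥ 3.51: 2.15 ≥ 3.51 is false
  AP courses completed ≤ 1: 0 ≤ 1 is true
  in-state resident: no → false
  community-service hours > 136 hours: 8 > 136 is false
Combine:
[1.1.1] true OR true = true
[1.1.2] true AND true = true
[1.1.3] true AND true = true
[1.1.4.1] false OR false = false
[1.1.4] NOT false = true
[1.1] true AND true AND true AND true = true
[1.2.1] false AND false = false
[1.2.2.2.1] false AND false = false
[1.2.2.2] NOT false = true
[1.2.2] false → true (antecedent false ⇒ implication holds) = true
[1.2.3.2] false OR false = false
[1.2.3] true AND false = false
[1.2] false OR true OR false = true
[1] exactly-one(true, true) = false
[root] NOT false = true
Overall: true → admitted

Admitted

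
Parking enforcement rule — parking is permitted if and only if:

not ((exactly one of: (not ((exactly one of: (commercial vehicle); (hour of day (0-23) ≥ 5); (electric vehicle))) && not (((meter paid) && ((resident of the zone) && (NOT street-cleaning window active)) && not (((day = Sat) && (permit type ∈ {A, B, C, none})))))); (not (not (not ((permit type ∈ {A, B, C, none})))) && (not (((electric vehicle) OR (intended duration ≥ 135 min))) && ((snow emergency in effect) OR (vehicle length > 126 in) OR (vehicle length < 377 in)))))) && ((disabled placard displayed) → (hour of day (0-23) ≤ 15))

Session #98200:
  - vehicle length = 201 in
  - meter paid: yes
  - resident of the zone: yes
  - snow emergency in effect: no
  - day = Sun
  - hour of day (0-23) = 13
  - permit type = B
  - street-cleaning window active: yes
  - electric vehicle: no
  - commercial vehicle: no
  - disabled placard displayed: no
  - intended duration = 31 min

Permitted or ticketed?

Atomic conditions:
  commercial vehicle: no → false
  hour of day (0-23) ≥ 5: 13 ≥ 5 is true
  electric vehicle: no → false
  meter paid: yes → true
  resident of the zone: yes → true
  NOT street-cleaning window active: yes → false
  day = Sat: Sun == Sat is false
  permit type ∈ {A, B, C, none}: B is in the set → true
  intended duration ≥ 135 min: 31 ≥ 135 is false
  snow emergency in effect: no → false
  vehicle length > 126 in: 201 > 126 is true
  vehicle length < 377 in: 201 < 377 is true
  disabled placard displayed: no → false
  hour of day (0-23) ≤ 15: 13 ≤ 15 is true
Combine:
[1.1.1.1.1] exactly-one(false, true, false) = true
[1.1.1.1] NOT true = false
[1.1.1.2.1.2] true AND false = false
[1.1.1.2.1.3.1] false AND true = false
[1.1.1.2.1.3] NOT false = true
[1.1.1.2.1] true AND false AND true = false
[1.1.1.2] NOT false = true
[1.1.1] false AND true = false
[1.1.2.1.1.1] NOT true = false
[1.1.2.1.1] NOT false = true
[1.1.2.1] NOT true = false
[1.1.2.2.1.1] false OR false = false
[1.1.2.2.1] NOT false = true
[1.1.2.2.2] false OR true OR true = true
[1.1.2.2] true AND true = true
[1.1.2] false AND true = false
[1.1] exactly-one(false, false) = false
[1] NOT false = true
[2] false → true (antecedent false ⇒ implication holds) = true
[root] true AND true = true
Overall: true → permitted

Permitted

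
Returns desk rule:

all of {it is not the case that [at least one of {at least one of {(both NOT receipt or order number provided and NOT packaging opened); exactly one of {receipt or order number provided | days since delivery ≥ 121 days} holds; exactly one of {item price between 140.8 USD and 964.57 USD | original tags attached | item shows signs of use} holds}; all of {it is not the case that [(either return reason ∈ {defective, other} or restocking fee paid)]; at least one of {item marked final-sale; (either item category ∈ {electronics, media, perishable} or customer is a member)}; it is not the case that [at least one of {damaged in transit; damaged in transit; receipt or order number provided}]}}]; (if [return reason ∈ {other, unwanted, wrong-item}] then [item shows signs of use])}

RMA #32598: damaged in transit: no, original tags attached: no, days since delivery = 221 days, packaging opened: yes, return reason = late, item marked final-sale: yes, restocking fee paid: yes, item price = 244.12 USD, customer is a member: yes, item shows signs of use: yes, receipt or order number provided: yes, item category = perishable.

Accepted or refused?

Accepted

Atomic conditions:
  NOT receipt or order number provided: yes → false
  NOT packaging opened: yes → false
  receipt or order number provided: yes → true
  days since delivery ≥ 121 days: 221 ≥ 121 is true
  item price between 140.8 USD and 964.57 USD: 244.12 in [140.8, 964.57] is true
  original tags attached: no → false
  item shows signs of use: yes → true
  return reason ∈ {defective, other}: late is not in the set → false
  restocking fee paid: yes → true
  item marked final-sale: yes → true
  item category ∈ {electronics, media, perishable}: perishable is in the set → true
  customer is a member: yes → true
  damaged in transit: no → false
  return reason ∈ {other, unwanted, wrong-item}: late is not in the set → false
Combine:
[1.1.1.1] false AND false = false
[1.1.1.2] exactly-one(true, true) = false
[1.1.1.3] exactly-one(true, false, true) = false
[1.1.1] false OR false OR false = false
[1.1.2.1.1] false OR true = true
[1.1.2.1] NOT true = false
[1.1.2.2.2] true OR true = true
[1.1.2.2] true OR true = true
[1.1.2.3.1] false OR false OR true = true
[1.1.2.3] NOT true = false
[1.1.2] false AND true AND false = false
[1.1] false OR false = false
[1] NOT false = true
[2] false → true (antecedent false ⇒ implication holds) = true
[root] true AND true = true
Overall: true → accepted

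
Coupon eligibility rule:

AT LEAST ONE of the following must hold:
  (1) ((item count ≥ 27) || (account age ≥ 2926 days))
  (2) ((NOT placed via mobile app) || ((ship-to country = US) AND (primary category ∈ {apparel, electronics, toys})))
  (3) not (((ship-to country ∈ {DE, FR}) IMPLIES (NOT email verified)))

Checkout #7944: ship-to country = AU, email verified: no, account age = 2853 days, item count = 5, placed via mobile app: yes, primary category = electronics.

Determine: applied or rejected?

Rejected

Atomic conditions:
  item count ≥ 27: 5 ≥ 27 is false
  account age ≥ 2926 days: 2853 ≥ 2926 is false
  NOT placed via mobile app: yes → false
  ship-to country = US: AU == US is false
  primary category ∈ {apparel, electronics, toys}: electronics is in the set → true
  ship-to country ∈ {DE, FR}: AU is not in the set → false
  NOT email verified: no → true
Combine:
[1] false OR false = false
[2.2] false AND true = false
[2] false OR false = false
[3.1] false → true (antecedent false ⇒ implication holds) = true
[3] NOT true = false
[root] false OR false OR false = false
Overall: false → rejected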